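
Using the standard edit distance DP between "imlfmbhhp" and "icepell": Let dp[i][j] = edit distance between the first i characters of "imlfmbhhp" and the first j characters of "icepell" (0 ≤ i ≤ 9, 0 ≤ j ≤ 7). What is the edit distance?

8

   ''  i  c  e  p  e  l  l
''  0  1  2  3  4  5  6  7
 i  1  0  1  2  3  4  5  6
 m  2  1  1  2  3  4  5  6
 l  3  2  2  2  3  4  4  5
 f  4  3  3  3  3  4  5  5
 m  5  4  4  4  4  4  5  6
 b  6  5  5  5  5  5  5  6
 h  7  6  6  6  6  6  6  6
 h  8  7  7  7  7  7  7  7
 p  9  8  8  8  7  8  8  8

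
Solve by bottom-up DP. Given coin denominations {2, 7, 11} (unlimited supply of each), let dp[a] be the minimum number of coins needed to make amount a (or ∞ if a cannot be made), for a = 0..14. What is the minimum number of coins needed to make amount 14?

 a  0  1  2  3  4  5  6  7  8  9 10 11 12 13 14
dp  0  -  1  -  2  -  3  1  4  2  5  1  6  2  2
(- denotes ∞ / unreachable)

2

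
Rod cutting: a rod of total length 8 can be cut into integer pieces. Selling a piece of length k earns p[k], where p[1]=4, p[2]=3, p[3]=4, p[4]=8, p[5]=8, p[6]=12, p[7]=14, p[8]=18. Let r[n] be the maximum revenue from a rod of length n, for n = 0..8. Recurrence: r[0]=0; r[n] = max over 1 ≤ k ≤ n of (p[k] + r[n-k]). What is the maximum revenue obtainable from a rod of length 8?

   n    0    1    2    3    4    5    6    7    8
r[n]    0    4    8   12   16   20   24   28   32

32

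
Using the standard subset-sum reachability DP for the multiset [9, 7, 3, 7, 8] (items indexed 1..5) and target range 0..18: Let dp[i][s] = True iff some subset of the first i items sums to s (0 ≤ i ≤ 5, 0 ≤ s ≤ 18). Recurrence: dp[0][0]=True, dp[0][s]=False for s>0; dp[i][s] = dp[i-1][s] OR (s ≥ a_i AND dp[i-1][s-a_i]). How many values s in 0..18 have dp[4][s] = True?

9

i\s   0   1   2   3   4   5   6   7   8   9  10  11  12  13  14  15  16  17  18
  0   T   F   F   F   F   F   F   F   F   F   F   F   F   F   F   F   F   F   F
  1   T   F   F   F   F   F   F   F   F   T   F   F   F   F   F   F   F   F   F
  2   T   F   F   F   F   F   F   T   F   T   F   F   F   F   F   F   T   F   F
  3   T   F   F   T   F   F   F   T   F   T   T   F   T   F   F   F   T   F   F
  4   T   F   F   T   F   F   F   T   F   T   T   F   T   F   T   F   T   T   F
  5   T   F   F   T   F   F   F   T   T   T   T   T   T   F   T   T   T   T   T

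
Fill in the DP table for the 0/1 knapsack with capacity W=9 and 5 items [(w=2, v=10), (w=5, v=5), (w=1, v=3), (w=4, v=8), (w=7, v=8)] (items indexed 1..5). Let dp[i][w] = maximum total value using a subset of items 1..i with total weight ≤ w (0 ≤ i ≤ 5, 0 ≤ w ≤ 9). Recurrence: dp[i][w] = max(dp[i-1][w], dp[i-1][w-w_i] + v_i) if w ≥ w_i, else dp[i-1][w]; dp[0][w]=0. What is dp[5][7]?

21

i\w   0   1   2   3   4   5   6   7   8   9
  0   0   0   0   0   0   0   0   0   0   0
  1   0   0  10  10  10  10  10  10  10  10
  2   0   0  10  10  10  10  10  15  15  15
  3   0   3  10  13  13  13  13  15  18  18
  4   0   3  10  13  13  13  18  21  21  21
  5   0   3  10  13  13  13  18  21  21  21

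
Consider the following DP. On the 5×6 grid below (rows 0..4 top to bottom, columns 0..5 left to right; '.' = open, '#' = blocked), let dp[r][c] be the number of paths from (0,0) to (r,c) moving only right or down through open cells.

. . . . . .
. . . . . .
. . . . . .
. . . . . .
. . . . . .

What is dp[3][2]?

10

r\c   0   1   2   3   4   5
  0   1   1   1   1   1   1
  1   1   2   3   4   5   6
  2   1   3   6  10  15  21
  3   1   4  10  20  35  56
  4   1   5  15  35  70 126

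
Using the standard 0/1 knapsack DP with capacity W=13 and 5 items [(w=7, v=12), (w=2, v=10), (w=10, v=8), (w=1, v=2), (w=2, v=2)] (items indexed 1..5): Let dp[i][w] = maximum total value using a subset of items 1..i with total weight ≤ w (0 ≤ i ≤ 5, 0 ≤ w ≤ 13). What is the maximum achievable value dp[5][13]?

26

i\w   0   1   2   3   4   5   6   7   8   9  10  11  12  13
  0   0   0   0   0   0   0   0   0   0   0   0   0   0   0
  1   0   0   0   0   0   0   0  12  12  12  12  12  12  12
  2   0   0  10  10  10  10  10  12  12  22  22  22  22  22
  3   0   0  10  10  10  10  10  12  12  22  22  22  22  22
  4   0   2  10  12  12  12  12  12  14  22  24  24  24  24
  5   0   2  10  12  12  14  14  14  14  22  24  24  26  26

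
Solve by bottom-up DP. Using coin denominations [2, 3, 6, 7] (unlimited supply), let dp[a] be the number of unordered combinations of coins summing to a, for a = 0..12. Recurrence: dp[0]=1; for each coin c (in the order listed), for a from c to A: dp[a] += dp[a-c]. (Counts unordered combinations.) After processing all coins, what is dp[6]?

3

after  coin     0     1     2     3     4     5     6     7     8     9    10    11    12
          2     1     0     1     0     1     0     1     0     1     0     1     0     1
          3     1     0     1     1     1     1     2     1     2     2     2     2     3
          6     1     0     1     1     1     1     3     1     3     3     3     3     6
          7     1     0     1     1     1     1     3     2     3     4     4     4     7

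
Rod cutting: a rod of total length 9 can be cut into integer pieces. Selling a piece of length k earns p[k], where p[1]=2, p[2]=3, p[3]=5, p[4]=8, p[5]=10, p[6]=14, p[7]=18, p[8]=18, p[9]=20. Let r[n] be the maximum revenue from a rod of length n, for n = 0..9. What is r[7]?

   n    0    1    2    3    4    5    6    7    8    9
r[n]    0    2    4    6    8   10   14   18   20   22

18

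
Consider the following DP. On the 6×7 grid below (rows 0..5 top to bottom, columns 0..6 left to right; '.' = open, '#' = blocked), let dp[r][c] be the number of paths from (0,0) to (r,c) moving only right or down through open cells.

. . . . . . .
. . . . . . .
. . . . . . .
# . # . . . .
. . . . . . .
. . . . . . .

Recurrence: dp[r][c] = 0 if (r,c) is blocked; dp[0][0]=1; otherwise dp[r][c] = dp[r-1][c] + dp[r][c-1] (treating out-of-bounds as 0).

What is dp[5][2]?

r\c   0   1   2   3   4   5   6
  0   1   1   1   1   1   1   1
  1   1   2   3   4   5   6   7
  2   1   3   6  10  15  21  28
  3   0   3   0  10  25  46  74
  4   0   3   3  13  38  84 158
  5   0   3   6  19  57 141 299

6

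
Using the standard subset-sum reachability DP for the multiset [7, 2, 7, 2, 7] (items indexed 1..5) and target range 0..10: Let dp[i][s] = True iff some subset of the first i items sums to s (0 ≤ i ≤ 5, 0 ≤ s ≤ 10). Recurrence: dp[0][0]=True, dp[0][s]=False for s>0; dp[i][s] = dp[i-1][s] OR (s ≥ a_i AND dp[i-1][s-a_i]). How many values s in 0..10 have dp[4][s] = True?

5

i\s   0   1   2   3   4   5   6   7   8   9  10
  0   T   F   F   F   F   F   F   F   F   F   F
  1   T   F   F   F   F   F   F   T   F   F   F
  2   T   F   T   F   F   F   F   T   F   T   F
  3   T   F   T   F   F   F   F   T   F   T   F
  4   T   F   T   F   T   F   F   T   F   T   F
  5   T   F   T   F   T   F   F   T   F   T   F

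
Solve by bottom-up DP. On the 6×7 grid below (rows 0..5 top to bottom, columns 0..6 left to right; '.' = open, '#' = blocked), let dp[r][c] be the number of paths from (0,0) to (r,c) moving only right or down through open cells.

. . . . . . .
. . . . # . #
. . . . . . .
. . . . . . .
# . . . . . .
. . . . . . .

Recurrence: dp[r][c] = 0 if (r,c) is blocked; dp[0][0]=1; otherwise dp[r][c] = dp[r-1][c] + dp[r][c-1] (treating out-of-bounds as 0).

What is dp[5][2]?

18

r\c   0   1   2   3   4   5   6
  0   1   1   1   1   1   1   1
  1   1   2   3   4   0   1   0
  2   1   3   6  10  10  11  11
  3   1   4  10  20  30  41  52
  4   0   4  14  34  64 105 157
  5   0   4  18  52 116 221 378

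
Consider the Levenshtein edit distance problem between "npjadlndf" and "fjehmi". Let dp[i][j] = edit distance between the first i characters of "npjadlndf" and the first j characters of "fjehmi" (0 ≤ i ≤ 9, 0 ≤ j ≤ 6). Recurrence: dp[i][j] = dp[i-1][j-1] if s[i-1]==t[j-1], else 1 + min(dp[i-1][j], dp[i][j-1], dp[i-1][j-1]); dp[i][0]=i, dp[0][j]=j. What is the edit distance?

8

   ''  f  j  e  h  m  i
''  0  1  2  3  4  5  6
 n  1  1  2  3  4  5  6
 p  2  2  2  3  4  5  6
 j  3  3  2  3  4  5  6
 a  4  4  3  3  4  5  6
 d  5  5  4  4  4  5  6
 l  6  6  5  5  5  5  6
 n  7  7  6  6  6  6  6
 d  8  8  7  7  7  7  7
 f  9  8  8  8  8  8  8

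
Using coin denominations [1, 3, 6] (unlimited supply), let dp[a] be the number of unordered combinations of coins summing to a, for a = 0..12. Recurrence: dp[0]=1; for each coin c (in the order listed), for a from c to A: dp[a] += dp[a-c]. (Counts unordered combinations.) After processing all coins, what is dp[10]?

6

after  coin     0     1     2     3     4     5     6     7     8     9    10    11    12
          1     1     1     1     1     1     1     1     1     1     1     1     1     1
          3     1     1     1     2     2     2     3     3     3     4     4     4     5
          6     1     1     1     2     2     2     4     4     4     6     6     6     9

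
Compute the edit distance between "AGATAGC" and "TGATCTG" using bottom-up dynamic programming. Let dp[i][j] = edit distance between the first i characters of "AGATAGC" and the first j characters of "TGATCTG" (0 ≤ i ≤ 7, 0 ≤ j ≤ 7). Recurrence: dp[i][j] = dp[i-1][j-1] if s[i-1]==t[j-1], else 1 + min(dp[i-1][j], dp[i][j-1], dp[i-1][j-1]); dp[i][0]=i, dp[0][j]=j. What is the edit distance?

   ''  T  G  A  T  C  T  G
''  0  1  2  3  4  5  6  7
 A  1  1  2  2  3  4  5  6
 G  2  2  1  2  3  4  5  5
 A  3  3  2  1  2  3  4  5
 T  4  3  3  2  1  2  3  4
 A  5  4  4  3  2  2  3  4
 G  6  5  4  4  3  3  3  3
 C  7  6  5  5  4  3  4  4

4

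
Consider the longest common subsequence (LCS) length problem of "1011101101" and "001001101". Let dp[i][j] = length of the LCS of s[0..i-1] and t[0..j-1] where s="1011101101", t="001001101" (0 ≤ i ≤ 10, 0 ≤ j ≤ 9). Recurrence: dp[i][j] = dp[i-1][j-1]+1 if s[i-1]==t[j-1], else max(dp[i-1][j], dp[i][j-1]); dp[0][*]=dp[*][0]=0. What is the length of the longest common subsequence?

7

   ''  0  0  1  0  0  1  1  0  1
''  0  0  0  0  0  0  0  0  0  0
 1  0  0  0  1  1  1  1  1  1  1
 0  0  1  1  1  2  2  2  2  2  2
 1  0  1  1  2  2  2  3  3  3  3
 1  0  1  1  2  2  2  3  4  4  4
 1  0  1  1  2  2  2  3  4  4  5
 0  0  1  2  2  3  3  3  4  5  5
 1  0  1  2  3  3  3  4  4  5  6
 1  0  1  2  3  3  3  4  5  5  6
 0  0  1  2  3  4  4  4  5  6  6
 1  0  1  2  3  4  4  5  5  6  7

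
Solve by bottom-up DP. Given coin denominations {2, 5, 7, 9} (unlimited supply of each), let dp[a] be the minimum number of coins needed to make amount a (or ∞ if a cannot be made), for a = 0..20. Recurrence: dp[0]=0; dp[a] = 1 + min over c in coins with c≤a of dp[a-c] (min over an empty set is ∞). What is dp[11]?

 a  0  1  2  3  4  5  6  7  8  9 10 11 12 13 14 15 16 17 18 19 20
dp  0  -  1  -  2  1  3  1  4  1  2  2  2  3  2  3  2  3  2  3  3
(- denotes ∞ / unreachable)

2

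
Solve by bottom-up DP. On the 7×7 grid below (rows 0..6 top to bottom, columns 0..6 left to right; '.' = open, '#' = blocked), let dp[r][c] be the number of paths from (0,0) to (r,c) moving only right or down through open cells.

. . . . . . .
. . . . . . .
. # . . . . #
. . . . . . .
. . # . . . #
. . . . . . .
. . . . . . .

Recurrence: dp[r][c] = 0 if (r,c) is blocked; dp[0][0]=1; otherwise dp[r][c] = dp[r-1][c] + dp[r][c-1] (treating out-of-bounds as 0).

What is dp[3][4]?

r\c   0   1   2   3   4   5   6
  0   1   1   1   1   1   1   1
  1   1   2   3   4   5   6   7
  2   1   0   3   7  12  18   0
  3   1   1   4  11  23  41  41
  4   1   2   0  11  34  75   0
  5   1   3   3  14  48 123 123
  6   1   4   7  21  69 192 315

23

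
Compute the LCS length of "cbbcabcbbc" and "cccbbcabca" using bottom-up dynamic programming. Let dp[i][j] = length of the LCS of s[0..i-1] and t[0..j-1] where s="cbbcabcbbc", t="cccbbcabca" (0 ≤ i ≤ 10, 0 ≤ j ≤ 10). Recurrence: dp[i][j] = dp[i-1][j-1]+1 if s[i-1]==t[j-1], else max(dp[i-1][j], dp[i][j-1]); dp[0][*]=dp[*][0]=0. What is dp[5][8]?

   ''  c  c  c  b  b  c  a  b  c  a
''  0  0  0  0  0  0  0  0  0  0  0
 c  0  1  1  1  1  1  1  1  1  1  1
 b  0  1  1  1  2  2  2  2  2  2  2
 b  0  1  1  1  2  3  3  3  3  3  3
 c  0  1  2  2  2  3  4  4  4  4  4
 a  0  1  2  2  2  3  4  5  5  5  5
 b  0  1  2  2  3  3  4  5  6  6  6
 c  0  1  2  3  3  3  4  5  6  7  7
 b  0  1  2  3  4  4  4  5  6  7  7
 b  0  1  2  3  4  5  5  5  6  7  7
 c  0  1  2  3  4  5  6  6  6  7  7

5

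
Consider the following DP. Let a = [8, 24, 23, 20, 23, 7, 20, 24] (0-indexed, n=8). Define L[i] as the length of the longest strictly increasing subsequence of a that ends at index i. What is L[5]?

   i    0    1    2    3    4    5    6    7
a[i]    8   24   23   20   23    7   20   24
L[i]    1    2    2    2    3    1    2    4

1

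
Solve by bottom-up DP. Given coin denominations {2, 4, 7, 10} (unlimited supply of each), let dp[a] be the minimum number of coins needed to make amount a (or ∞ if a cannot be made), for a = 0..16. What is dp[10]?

 a  0  1  2  3  4  5  6  7  8  9 10 11 12 13 14 15 16
dp  0  -  1  -  1  -  2  1  2  2  1  2  2  3  2  3  3
(- denotes ∞ / unreachable)

1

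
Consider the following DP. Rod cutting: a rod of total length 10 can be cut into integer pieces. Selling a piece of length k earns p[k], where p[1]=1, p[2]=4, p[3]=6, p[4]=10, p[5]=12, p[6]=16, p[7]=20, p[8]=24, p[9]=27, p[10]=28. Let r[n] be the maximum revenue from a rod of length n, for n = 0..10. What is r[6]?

   n    0    1    2    3    4    5    6    7    8    9   10
r[n]    0    1    4    6   10   12   16   20   24   27   28

16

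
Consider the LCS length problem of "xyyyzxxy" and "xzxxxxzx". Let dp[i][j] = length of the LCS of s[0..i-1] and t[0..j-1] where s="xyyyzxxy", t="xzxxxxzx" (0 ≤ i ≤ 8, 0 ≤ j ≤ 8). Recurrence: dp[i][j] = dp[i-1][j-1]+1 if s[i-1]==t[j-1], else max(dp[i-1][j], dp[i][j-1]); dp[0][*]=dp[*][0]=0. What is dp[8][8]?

   ''  x  z  x  x  x  x  z  x
''  0  0  0  0  0  0  0  0  0
 x  0  1  1  1  1  1  1  1  1
 y  0  1  1  1  1  1  1  1  1
 y  0  1  1  1  1  1  1  1  1
 y  0  1  1  1  1  1  1  1  1
 z  0  1  2  2  2  2  2  2  2
 x  0  1  2  3  3  3  3  3  3
 x  0  1  2  3  4  4  4  4  4
 y  0  1  2  3  4  4  4  4  4

4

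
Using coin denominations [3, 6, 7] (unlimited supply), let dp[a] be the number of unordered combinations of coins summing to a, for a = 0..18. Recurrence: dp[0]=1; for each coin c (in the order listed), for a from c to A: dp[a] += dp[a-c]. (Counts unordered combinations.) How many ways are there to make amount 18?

after  coin     0     1     2     3     4     5     6     7     8     9    10    11    12    13    14    15    16    17    18
          3     1     0     0     1     0     0     1     0     0     1     0     0     1     0     0     1     0     0     1
          6     1     0     0     1     0     0     2     0     0     2     0     0     3     0     0     3     0     0     4
          7     1     0     0     1     0     0     2     1     0     2     1     0     3     2     1     3     2     1     4

4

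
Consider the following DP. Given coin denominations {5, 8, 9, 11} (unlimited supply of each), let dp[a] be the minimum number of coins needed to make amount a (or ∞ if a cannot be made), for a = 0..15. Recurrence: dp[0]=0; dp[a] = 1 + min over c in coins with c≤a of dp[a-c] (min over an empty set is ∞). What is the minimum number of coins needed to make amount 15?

3

 a  0  1  2  3  4  5  6  7  8  9 10 11 12 13 14 15
dp  0  -  -  -  -  1  -  -  1  1  2  1  -  2  2  3
(- denotes ∞ / unreachable)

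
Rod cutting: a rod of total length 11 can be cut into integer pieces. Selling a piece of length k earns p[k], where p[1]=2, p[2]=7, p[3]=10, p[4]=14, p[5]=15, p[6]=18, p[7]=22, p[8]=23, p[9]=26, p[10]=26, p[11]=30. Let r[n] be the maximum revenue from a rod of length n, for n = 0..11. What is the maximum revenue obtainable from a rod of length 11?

   n    0    1    2    3    4    5    6    7    8    9   10   11
r[n]    0    2    7   10   14   17   21   24   28   31   35   38

38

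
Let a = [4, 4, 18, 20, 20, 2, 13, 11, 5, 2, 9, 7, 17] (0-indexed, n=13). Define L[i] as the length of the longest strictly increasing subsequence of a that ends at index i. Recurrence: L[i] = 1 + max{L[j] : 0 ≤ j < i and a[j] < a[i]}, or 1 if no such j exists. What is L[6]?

2

   i    0    1    2    3    4    5    6    7    8    9   10   11   12
a[i]    4    4   18   20   20    2   13   11    5    2    9    7   17
L[i]    1    1    2    3    3    1    2    2    2    1    3    3    4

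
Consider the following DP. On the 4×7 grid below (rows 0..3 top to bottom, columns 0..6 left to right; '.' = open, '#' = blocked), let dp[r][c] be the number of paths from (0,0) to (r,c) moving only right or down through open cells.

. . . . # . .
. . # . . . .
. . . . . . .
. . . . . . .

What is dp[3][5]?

r\c   0   1   2   3   4   5   6
  0   1   1   1   1   0   0   0
  1   1   2   0   1   1   1   1
  2   1   3   3   4   5   6   7
  3   1   4   7  11  16  22  29

22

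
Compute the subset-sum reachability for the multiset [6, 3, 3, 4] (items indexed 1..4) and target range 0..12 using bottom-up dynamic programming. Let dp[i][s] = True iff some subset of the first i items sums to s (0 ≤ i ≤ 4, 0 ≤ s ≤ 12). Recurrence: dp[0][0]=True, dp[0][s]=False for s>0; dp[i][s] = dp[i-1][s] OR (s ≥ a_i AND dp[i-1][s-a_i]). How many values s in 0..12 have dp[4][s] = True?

i\s   0   1   2   3   4   5   6   7   8   9  10  11  12
  0   T   F   F   F   F   F   F   F   F   F   F   F   F
  1   T   F   F   F   F   F   T   F   F   F   F   F   F
  2   T   F   F   T   F   F   T   F   F   T   F   F   F
  3   T   F   F   T   F   F   T   F   F   T   F   F   T
  4   T   F   F   T   T   F   T   T   F   T   T   F   T

8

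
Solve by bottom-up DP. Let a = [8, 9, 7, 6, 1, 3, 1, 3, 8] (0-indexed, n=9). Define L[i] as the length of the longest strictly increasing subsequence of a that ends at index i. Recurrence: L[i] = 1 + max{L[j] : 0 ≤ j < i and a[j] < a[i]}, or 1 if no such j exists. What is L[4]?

1

   i    0    1    2    3    4    5    6    7    8
a[i]    8    9    7    6    1    3    1    3    8
L[i]    1    2    1    1    1    2    1    2    3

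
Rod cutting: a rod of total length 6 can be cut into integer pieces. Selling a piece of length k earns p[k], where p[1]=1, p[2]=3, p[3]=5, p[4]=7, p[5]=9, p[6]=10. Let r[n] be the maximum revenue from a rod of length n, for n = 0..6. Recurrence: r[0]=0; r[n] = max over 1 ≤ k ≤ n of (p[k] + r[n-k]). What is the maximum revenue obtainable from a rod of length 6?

   n    0    1    2    3    4    5    6
r[n]    0    1    3    5    7    9   10

10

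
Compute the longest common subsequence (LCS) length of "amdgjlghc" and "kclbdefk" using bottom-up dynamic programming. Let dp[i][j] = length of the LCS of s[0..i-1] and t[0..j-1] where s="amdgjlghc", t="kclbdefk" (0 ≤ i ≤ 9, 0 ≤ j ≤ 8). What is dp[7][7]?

   ''  k  c  l  b  d  e  f  k
''  0  0  0  0  0  0  0  0  0
 a  0  0  0  0  0  0  0  0  0
 m  0  0  0  0  0  0  0  0  0
 d  0  0  0  0  0  1  1  1  1
 g  0  0  0  0  0  1  1  1  1
 j  0  0  0  0  0  1  1  1  1
 l  0  0  0  1  1  1  1  1  1
 g  0  0  0  1  1  1  1  1  1
 h  0  0  0  1  1  1  1  1  1
 c  0  0  1  1  1  1  1  1  1

1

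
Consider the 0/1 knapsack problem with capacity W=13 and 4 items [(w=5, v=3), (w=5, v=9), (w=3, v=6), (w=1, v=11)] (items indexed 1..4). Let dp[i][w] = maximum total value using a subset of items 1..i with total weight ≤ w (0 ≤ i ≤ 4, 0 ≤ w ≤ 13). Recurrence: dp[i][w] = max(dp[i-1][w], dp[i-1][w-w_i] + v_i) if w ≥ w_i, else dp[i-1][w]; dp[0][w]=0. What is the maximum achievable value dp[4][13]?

26

i\w   0   1   2   3   4   5   6   7   8   9  10  11  12  13
  0   0   0   0   0   0   0   0   0   0   0   0   0   0   0
  1   0   0   0   0   0   3   3   3   3   3   3   3   3   3
  2   0   0   0   0   0   9   9   9   9   9  12  12  12  12
  3   0   0   0   6   6   9   9   9  15  15  15  15  15  18
  4   0  11  11  11  17  17  20  20  20  26  26  26  26  26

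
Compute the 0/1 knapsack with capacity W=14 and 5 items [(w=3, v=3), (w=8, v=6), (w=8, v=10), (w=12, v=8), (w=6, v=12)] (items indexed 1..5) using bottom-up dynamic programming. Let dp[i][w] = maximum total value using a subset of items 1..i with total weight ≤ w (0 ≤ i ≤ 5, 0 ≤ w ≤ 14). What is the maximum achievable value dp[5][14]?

22

i\w   0   1   2   3   4   5   6   7   8   9  10  11  12  13  14
  0   0   0   0   0   0   0   0   0   0   0   0   0   0   0   0
  1   0   0   0   3   3   3   3   3   3   3   3   3   3   3   3
  2   0   0   0   3   3   3   3   3   6   6   6   9   9   9   9
  3   0   0   0   3   3   3   3   3  10  10  10  13  13  13  13
  4   0   0   0   3   3   3   3   3  10  10  10  13  13  13  13
  5   0   0   0   3   3   3  12  12  12  15  15  15  15  15  22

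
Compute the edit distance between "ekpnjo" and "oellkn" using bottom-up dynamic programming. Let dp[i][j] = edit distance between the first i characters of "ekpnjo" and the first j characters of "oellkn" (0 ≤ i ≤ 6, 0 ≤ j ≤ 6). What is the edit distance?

6

   ''  o  e  l  l  k  n
''  0  1  2  3  4  5  6
 e  1  1  1  2  3  4  5
 k  2  2  2  2  3  3  4
 p  3  3  3  3  3  4  4
 n  4  4  4  4  4  4  4
 j  5  5  5  5  5  5  5
 o  6  5  6  6  6  6  6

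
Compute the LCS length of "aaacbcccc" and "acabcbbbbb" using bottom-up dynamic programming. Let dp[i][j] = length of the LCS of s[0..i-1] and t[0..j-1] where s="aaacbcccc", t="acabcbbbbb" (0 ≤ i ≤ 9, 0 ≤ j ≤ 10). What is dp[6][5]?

   ''  a  c  a  b  c  b  b  b  b  b
''  0  0  0  0  0  0  0  0  0  0  0
 a  0  1  1  1  1  1  1  1  1  1  1
 a  0  1  1  2  2  2  2  2  2  2  2
 a  0  1  1  2  2  2  2  2  2  2  2
 c  0  1  2  2  2  3  3  3  3  3  3
 b  0  1  2  2  3  3  4  4  4  4  4
 c  0  1  2  2  3  4  4  4  4  4  4
 c  0  1  2  2  3  4  4  4  4  4  4
 c  0  1  2  2  3  4  4  4  4  4  4
 c  0  1  2  2  3  4  4  4  4  4  4

4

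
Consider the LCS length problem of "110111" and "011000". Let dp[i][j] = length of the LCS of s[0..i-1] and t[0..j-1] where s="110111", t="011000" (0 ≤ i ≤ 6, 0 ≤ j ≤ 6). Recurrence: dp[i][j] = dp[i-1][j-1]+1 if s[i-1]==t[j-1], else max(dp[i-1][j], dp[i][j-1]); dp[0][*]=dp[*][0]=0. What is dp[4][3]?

   ''  0  1  1  0  0  0
''  0  0  0  0  0  0  0
 1  0  0  1  1  1  1  1
 1  0  0  1  2  2  2  2
 0  0  1  1  2  3  3  3
 1  0  1  2  2  3  3  3
 1  0  1  2  3  3  3  3
 1  0  1  2  3  3  3  3

2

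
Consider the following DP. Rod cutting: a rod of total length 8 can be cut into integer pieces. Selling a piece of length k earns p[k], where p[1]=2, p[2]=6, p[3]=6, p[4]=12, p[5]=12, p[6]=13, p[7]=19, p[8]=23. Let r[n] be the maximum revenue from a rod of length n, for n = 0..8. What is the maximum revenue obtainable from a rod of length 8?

   n    0    1    2    3    4    5    6    7    8
r[n]    0    2    6    8   12   14   18   20   24

24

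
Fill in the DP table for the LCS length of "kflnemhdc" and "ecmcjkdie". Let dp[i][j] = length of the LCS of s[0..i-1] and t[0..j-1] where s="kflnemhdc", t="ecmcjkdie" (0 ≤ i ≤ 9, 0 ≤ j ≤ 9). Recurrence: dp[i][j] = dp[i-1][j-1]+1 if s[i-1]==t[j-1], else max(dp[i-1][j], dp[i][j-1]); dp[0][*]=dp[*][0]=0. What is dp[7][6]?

2

   ''  e  c  m  c  j  k  d  i  e
''  0  0  0  0  0  0  0  0  0  0
 k  0  0  0  0  0  0  1  1  1  1
 f  0  0  0  0  0  0  1  1  1  1
 l  0  0  0  0  0  0  1  1  1  1
 n  0  0  0  0  0  0  1  1  1  1
 e  0  1  1  1  1  1  1  1  1  2
 m  0  1  1  2  2  2  2  2  2  2
 h  0  1  1  2  2  2  2  2  2  2
 d  0  1  1  2  2  2  2  3  3  3
 c  0  1  2  2  3  3  3  3  3  3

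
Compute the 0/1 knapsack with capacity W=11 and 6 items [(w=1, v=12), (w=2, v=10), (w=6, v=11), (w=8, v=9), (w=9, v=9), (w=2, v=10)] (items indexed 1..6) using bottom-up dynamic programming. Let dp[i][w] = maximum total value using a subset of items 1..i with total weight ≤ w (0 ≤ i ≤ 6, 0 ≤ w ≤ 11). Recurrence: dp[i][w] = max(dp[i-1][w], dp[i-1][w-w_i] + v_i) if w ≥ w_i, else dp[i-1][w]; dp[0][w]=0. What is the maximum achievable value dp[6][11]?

43

i\w   0   1   2   3   4   5   6   7   8   9  10  11
  0   0   0   0   0   0   0   0   0   0   0   0   0
  1   0  12  12  12  12  12  12  12  12  12  12  12
  2   0  12  12  22  22  22  22  22  22  22  22  22
  3   0  12  12  22  22  22  22  23  23  33  33  33
  4   0  12  12  22  22  22  22  23  23  33  33  33
  5   0  12  12  22  22  22  22  23  23  33  33  33
  6   0  12  12  22  22  32  32  32  32  33  33  43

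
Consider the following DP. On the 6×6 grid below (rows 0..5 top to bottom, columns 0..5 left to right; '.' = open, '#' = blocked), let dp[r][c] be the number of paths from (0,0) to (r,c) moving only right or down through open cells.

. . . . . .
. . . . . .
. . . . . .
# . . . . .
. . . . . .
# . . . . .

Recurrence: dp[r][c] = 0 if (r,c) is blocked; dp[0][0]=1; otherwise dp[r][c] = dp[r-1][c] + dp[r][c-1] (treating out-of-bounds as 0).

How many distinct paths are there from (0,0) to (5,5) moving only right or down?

231

r\c   0   1   2   3   4   5
  0   1   1   1   1   1   1
  1   1   2   3   4   5   6
  2   1   3   6  10  15  21
  3   0   3   9  19  34  55
  4   0   3  12  31  65 120
  5   0   3  15  46 111 231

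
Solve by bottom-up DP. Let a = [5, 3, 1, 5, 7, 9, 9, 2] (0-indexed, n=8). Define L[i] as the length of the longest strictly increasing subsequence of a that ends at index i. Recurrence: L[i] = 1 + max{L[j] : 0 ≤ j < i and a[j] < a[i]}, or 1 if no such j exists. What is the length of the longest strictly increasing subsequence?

4

   i    0    1    2    3    4    5    6    7
a[i]    5    3    1    5    7    9    9    2
L[i]    1    1    1    2    3    4    4    2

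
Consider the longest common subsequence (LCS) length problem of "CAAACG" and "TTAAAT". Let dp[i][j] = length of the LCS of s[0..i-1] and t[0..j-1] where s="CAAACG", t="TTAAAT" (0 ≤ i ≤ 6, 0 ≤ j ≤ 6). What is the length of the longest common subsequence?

   ''  T  T  A  A  A  T
''  0  0  0  0  0  0  0
 C  0  0  0  0  0  0  0
 A  0  0  0  1  1  1  1
 A  0  0  0  1  2  2  2
 A  0  0  0  1  2  3  3
 C  0  0  0  1  2  3  3
 G  0  0  0  1  2  3  3

3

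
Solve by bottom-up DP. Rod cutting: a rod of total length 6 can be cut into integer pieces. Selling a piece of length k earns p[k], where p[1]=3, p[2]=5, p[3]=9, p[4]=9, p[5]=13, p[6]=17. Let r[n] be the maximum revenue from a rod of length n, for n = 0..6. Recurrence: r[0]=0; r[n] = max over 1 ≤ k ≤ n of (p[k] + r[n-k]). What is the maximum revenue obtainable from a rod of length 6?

18

   n    0    1    2    3    4    5    6
r[n]    0    3    6    9   12   15   18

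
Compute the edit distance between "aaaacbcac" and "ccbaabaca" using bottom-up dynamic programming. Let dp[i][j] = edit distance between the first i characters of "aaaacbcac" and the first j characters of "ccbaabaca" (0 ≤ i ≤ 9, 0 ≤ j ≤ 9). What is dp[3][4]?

   ''  c  c  b  a  a  b  a  c  a
''  0  1  2  3  4  5  6  7  8  9
 a  1  1  2  3  3  4  5  6  7  8
 a  2  2  2  3  3  3  4  5  6  7
 a  3  3  3  3  3  3  4  4  5  6
 a  4  4  4  4  3  3  4  4  5  5
 c  5  4  4  5  4  4  4  5  4  5
 b  6  5  5  4  5  5  4  5  5  5
 c  7  6  5  5  5  6  5  5  5  6
 a  8  7  6  6  5  5  6  5  6  5
 c  9  8  7  7  6  6  6  6  5  6

3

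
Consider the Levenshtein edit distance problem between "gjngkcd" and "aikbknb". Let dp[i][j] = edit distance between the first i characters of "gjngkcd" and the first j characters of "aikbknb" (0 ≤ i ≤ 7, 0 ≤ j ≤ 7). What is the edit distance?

6

   ''  a  i  k  b  k  n  b
''  0  1  2  3  4  5  6  7
 g  1  1  2  3  4  5  6  7
 j  2  2  2  3  4  5  6  7
 n  3  3  3  3  4  5  5  6
 g  4  4  4  4  4  5  6  6
 k  5  5  5  4  5  4  5  6
 c  6  6  6  5  5  5  5  6
 d  7  7  7  6  6  6  6  6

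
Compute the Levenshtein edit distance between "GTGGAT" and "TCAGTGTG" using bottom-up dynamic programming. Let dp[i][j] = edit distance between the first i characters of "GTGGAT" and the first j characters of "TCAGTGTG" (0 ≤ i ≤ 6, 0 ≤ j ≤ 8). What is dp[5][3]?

3

   ''  T  C  A  G  T  G  T  G
''  0  1  2  3  4  5  6  7  8
 G  1  1  2  3  3  4  5  6  7
 T  2  1  2  3  4  3  4  5  6
 G  3  2  2  3  3  4  3  4  5
 G  4  3  3  3  3  4  4  4  4
 A  5  4  4  3  4  4  5  5  5
 T  6  5  5  4  4  4  5  5  6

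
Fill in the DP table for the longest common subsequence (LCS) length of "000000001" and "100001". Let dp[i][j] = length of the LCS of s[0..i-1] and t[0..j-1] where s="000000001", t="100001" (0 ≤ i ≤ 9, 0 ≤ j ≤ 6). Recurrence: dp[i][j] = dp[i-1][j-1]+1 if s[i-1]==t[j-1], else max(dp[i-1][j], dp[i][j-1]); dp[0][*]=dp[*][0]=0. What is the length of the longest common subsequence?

   ''  1  0  0  0  0  1
''  0  0  0  0  0  0  0
 0  0  0  1  1  1  1  1
 0  0  0  1  2  2  2  2
 0  0  0  1  2  3  3  3
 0  0  0  1  2  3  4  4
 0  0  0  1  2  3  4  4
 0  0  0  1  2  3  4  4
 0  0  0  1  2  3  4  4
 0  0  0  1  2  3  4  4
 1  0  1  1  2  3  4  5

5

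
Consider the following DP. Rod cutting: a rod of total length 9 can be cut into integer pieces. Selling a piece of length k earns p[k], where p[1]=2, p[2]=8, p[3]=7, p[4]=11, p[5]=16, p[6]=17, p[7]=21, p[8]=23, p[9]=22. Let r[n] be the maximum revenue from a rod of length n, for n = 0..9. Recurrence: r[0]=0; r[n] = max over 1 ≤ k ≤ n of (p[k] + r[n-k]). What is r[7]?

   n    0    1    2    3    4    5    6    7    8    9
r[n]    0    2    8   10   16   18   24   26   32   34

26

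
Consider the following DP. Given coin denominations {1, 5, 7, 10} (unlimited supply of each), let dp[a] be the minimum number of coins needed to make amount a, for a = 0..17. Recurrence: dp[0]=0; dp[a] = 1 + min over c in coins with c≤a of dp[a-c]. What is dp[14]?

 a  0  1  2  3  4  5  6  7  8  9 10 11 12 13 14 15 16 17
dp  0  1  2  3  4  1  2  1  2  3  1  2  2  3  2  2  3  2

2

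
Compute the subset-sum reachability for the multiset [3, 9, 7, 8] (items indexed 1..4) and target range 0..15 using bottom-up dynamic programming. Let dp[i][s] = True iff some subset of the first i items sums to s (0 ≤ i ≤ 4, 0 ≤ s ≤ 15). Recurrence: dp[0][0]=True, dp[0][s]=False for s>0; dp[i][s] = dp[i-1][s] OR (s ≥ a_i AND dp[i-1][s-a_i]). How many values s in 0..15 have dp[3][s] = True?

i\s   0   1   2   3   4   5   6   7   8   9  10  11  12  13  14  15
  0   T   F   F   F   F   F   F   F   F   F   F   F   F   F   F   F
  1   T   F   F   T   F   F   F   F   F   F   F   F   F   F   F   F
  2   T   F   F   T   F   F   F   F   F   T   F   F   T   F   F   F
  3   T   F   F   T   F   F   F   T   F   T   T   F   T   F   F   F
  4   T   F   F   T   F   F   F   T   T   T   T   T   T   F   F   T

6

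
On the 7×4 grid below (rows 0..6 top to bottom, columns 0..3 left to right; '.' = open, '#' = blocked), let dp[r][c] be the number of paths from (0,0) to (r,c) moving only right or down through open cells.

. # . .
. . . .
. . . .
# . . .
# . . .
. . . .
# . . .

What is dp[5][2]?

9

r\c   0   1   2   3
  0   1   0   0   0
  1   1   1   1   1
  2   1   2   3   4
  3   0   2   5   9
  4   0   2   7  16
  5   0   2   9  25
  6   0   2  11  36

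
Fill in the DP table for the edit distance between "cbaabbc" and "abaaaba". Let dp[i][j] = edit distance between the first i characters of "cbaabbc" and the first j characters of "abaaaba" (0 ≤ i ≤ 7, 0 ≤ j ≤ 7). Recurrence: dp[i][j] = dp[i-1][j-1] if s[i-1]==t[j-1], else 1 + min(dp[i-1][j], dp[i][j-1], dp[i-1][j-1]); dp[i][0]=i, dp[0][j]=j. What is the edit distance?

   ''  a  b  a  a  a  b  a
''  0  1  2  3  4  5  6  7
 c  1  1  2  3  4  5  6  7
 b  2  2  1  2  3  4  5  6
 a  3  2  2  1  2  3  4  5
 a  4  3  3  2  1  2  3  4
 b  5  4  3  3  2  2  2  3
 b  6  5  4  4  3  3  2  3
 c  7  6  5  5  4  4  3  3

3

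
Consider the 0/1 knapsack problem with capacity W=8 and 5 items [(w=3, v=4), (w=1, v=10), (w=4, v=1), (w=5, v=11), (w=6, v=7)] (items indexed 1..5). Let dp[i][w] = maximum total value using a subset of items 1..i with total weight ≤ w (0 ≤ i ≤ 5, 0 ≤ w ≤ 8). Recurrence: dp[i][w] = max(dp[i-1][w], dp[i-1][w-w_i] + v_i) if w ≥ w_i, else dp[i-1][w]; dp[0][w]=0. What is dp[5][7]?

21

i\w   0   1   2   3   4   5   6   7   8
  0   0   0   0   0   0   0   0   0   0
  1   0   0   0   4   4   4   4   4   4
  2   0  10  10  10  14  14  14  14  14
  3   0  10  10  10  14  14  14  14  15
  4   0  10  10  10  14  14  21  21  21
  5   0  10  10  10  14  14  21  21  21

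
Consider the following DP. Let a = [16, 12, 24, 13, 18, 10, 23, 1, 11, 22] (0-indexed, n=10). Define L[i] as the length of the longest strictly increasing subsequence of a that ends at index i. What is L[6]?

   i    0    1    2    3    4    5    6    7    8    9
a[i]   16   12   24   13   18   10   23    1   11   22
L[i]    1    1    2    2    3    1    4    1    2    4

4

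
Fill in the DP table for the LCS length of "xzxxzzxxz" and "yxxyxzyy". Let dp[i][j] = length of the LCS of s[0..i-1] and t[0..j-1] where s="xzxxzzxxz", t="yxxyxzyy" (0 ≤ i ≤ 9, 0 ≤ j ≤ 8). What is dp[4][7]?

   ''  y  x  x  y  x  z  y  y
''  0  0  0  0  0  0  0  0  0
 x  0  0  1  1  1  1  1  1  1
 z  0  0  1  1  1  1  2  2  2
 x  0  0  1  2  2  2  2  2  2
 x  0  0  1  2  2  3  3  3  3
 z  0  0  1  2  2  3  4  4  4
 z  0  0  1  2  2  3  4  4  4
 x  0  0  1  2  2  3  4  4  4
 x  0  0  1  2  2  3  4  4  4
 z  0  0  1  2  2  3  4  4  4

3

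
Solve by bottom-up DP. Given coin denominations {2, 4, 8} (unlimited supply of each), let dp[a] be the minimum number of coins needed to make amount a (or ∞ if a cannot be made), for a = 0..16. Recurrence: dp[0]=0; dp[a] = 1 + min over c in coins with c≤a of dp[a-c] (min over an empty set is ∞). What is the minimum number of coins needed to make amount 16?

2

 a  0  1  2  3  4  5  6  7  8  9 10 11 12 13 14 15 16
dp  0  -  1  -  1  -  2  -  1  -  2  -  2  -  3  -  2
(- denotes ∞ / unreachable)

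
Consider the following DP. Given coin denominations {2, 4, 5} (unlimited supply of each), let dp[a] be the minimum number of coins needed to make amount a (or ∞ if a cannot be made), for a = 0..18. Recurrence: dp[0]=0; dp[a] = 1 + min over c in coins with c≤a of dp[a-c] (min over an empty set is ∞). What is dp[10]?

 a  0  1  2  3  4  5  6  7  8  9 10 11 12 13 14 15 16 17 18
dp  0  -  1  -  1  1  2  2  2  2  2  3  3  3  3  3  4  4  4
(- denotes ∞ / unreachable)

2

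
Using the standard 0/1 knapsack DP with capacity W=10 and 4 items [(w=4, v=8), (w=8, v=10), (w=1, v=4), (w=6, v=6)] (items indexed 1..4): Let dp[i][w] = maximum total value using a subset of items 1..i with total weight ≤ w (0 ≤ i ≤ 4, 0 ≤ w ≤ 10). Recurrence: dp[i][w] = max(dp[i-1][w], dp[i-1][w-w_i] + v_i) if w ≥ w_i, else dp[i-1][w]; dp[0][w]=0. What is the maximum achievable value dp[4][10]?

14

i\w   0   1   2   3   4   5   6   7   8   9  10
  0   0   0   0   0   0   0   0   0   0   0   0
  1   0   0   0   0   8   8   8   8   8   8   8
  2   0   0   0   0   8   8   8   8  10  10  10
  3   0   4   4   4   8  12  12  12  12  14  14
  4   0   4   4   4   8  12  12  12  12  14  14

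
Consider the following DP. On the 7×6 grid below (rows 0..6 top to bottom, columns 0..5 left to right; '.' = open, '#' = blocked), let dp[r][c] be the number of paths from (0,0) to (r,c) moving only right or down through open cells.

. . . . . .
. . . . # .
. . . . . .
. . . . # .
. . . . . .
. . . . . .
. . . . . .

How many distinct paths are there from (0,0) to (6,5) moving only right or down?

312

r\c   0   1   2   3   4   5
  0   1   1   1   1   1   1
  1   1   2   3   4   0   1
  2   1   3   6  10  10  11
  3   1   4  10  20   0  11
  4   1   5  15  35  35  46
  5   1   6  21  56  91 137
  6   1   7  28  84 175 312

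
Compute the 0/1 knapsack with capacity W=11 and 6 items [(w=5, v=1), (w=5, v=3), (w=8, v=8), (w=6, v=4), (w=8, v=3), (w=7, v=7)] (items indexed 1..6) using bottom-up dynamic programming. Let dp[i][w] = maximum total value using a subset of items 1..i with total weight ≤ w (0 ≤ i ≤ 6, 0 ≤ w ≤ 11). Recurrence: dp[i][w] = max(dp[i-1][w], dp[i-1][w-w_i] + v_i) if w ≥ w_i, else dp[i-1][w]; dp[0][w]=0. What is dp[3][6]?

3

i\w   0   1   2   3   4   5   6   7   8   9  10  11
  0   0   0   0   0   0   0   0   0   0   0   0   0
  1   0   0   0   0   0   1   1   1   1   1   1   1
  2   0   0   0   0   0   3   3   3   3   3   4   4
  3   0   0   0   0   0   3   3   3   8   8   8   8
  4   0   0   0   0   0   3   4   4   8   8   8   8
  5   0   0   0   0   0   3   4   4   8   8   8   8
  6   0   0   0   0   0   3   4   7   8   8   8   8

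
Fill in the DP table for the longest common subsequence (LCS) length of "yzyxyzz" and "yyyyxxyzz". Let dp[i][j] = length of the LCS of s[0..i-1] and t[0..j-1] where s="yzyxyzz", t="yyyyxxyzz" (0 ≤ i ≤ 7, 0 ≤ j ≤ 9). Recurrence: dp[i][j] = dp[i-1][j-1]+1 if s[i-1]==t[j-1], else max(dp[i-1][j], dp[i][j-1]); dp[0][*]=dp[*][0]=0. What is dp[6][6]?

   ''  y  y  y  y  x  x  y  z  z
''  0  0  0  0  0  0  0  0  0  0
 y  0  1  1  1  1  1  1  1  1  1
 z  0  1  1  1  1  1  1  1  2  2
 y  0  1  2  2  2  2  2  2  2  2
 x  0  1  2  2  2  3  3  3  3  3
 y  0  1  2  3  3  3  3  4  4  4
 z  0  1  2  3  3  3  3  4  5  5
 z  0  1  2  3  3  3  3  4  5  6

3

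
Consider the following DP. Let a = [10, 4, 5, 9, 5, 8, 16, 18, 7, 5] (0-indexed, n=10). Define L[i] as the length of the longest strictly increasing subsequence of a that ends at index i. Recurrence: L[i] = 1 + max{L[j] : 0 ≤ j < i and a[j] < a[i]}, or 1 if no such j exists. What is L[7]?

   i    0    1    2    3    4    5    6    7    8    9
a[i]   10    4    5    9    5    8   16   18    7    5
L[i]    1    1    2    3    2    3    4    5    3    2

5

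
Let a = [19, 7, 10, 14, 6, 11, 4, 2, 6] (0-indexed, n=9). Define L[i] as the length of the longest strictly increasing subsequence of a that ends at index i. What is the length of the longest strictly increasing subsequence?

   i    0    1    2    3    4    5    6    7    8
a[i]   19    7   10   14    6   11    4    2    6
L[i]    1    1    2    3    1    3    1    1    2

3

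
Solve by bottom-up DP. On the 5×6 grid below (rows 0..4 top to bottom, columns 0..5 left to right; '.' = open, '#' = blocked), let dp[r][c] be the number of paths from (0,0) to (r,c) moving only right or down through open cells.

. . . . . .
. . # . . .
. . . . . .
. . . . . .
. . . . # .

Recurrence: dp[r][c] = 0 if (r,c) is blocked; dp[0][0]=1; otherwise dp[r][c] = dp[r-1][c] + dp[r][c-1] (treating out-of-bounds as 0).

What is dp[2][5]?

r\c   0   1   2   3   4   5
  0   1   1   1   1   1   1
  1   1   2   0   1   2   3
  2   1   3   3   4   6   9
  3   1   4   7  11  17  26
  4   1   5  12  23   0  26

9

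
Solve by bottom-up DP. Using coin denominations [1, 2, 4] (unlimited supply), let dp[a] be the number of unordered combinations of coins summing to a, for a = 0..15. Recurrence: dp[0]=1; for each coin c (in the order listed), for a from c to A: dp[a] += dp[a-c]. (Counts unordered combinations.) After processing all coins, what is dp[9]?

9

after  coin     0     1     2     3     4     5     6     7     8     9    10    11    12    13    14    15
          1     1     1     1     1     1     1     1     1     1     1     1     1     1     1     1     1
          2     1     1     2     2     3     3     4     4     5     5     6     6     7     7     8     8
          4     1     1     2     2     4     4     6     6     9     9    12    12    16    16    20    20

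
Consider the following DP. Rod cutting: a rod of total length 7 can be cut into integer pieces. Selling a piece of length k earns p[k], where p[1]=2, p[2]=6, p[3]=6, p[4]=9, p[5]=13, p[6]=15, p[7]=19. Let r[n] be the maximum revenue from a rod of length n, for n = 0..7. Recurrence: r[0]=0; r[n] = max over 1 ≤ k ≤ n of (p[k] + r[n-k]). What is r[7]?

   n    0    1    2    3    4    5    6    7
r[n]    0    2    6    8   12   14   18   20

20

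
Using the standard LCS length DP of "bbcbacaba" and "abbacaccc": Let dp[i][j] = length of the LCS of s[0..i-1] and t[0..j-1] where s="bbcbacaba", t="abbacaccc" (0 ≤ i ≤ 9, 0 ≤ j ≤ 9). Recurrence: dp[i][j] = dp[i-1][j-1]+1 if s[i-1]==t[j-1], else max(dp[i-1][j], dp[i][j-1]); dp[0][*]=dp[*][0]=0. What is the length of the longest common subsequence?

   ''  a  b  b  a  c  a  c  c  c
''  0  0  0  0  0  0  0  0  0  0
 b  0  0  1  1  1  1  1  1  1  1
 b  0  0  1  2  2  2  2  2  2  2
 c  0  0  1  2  2  3  3  3  3  3
 b  0  0  1  2  2  3  3  3  3  3
 a  0  1  1  2  3  3  4  4  4  4
 c  0  1  1  2  3  4  4  5  5  5
 a  0  1  1  2  3  4  5  5  5  5
 b  0  1  2  2  3  4  5  5  5  5
 a  0  1  2  2  3  4  5  5  5  5

5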